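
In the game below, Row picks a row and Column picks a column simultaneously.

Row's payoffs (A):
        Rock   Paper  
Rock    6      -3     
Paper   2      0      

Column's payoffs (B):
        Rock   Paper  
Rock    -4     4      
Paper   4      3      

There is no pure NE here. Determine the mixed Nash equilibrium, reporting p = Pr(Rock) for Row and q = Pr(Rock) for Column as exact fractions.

In a mixed NE each player is indifferent between their pure strategies, so the opponent's mix sets the indifference.
Column indifferent between Rock and Paper: p·(-4) + (1−p)·4 = p·4 + (1−p)·3 ⟹ 4 + (-8)p = 3 + 1p ⟹ p = 1/9.
Row indifferent between Rock and Paper: q·6 + (1−q)·(-3) = q·2 + (1−q)·0 ⟹ (-3) + 9q = 0 + 2q ⟹ q = 3/7.

p = 1/9, q = 3/7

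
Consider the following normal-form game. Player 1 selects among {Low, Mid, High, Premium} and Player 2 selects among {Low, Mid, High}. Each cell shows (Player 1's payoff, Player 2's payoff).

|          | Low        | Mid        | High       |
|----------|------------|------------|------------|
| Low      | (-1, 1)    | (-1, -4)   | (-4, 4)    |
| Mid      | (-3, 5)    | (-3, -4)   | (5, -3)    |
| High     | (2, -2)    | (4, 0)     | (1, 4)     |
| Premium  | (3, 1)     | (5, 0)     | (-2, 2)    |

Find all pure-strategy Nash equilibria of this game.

There is no pure-strategy Nash equilibrium

Find each player's best response to every opponent strategy; NE are the intersections.
Player 1's best responses — vs Low: Premium (payoff 3); vs Mid: Premium (payoff 5); vs High: Mid (payoff 5).
Player 2's best responses — vs Low: High (payoff 4); vs Mid: Low (payoff 5); vs High: High (payoff 4); vs Premium: High (payoff 2).
No cell has both players best-responding. For instance, Player 1's best reply to Low is Premium, but against Premium Player 2 prefers High over Low.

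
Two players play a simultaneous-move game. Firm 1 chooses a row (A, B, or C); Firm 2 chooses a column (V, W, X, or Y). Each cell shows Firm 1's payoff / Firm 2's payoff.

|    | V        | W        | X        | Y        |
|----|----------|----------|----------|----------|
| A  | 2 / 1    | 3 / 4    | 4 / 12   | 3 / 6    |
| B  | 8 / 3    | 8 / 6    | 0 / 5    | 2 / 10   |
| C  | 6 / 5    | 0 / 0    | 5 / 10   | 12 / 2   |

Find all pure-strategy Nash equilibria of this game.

(C, X)

Check mutual best responses: a cell is a NE iff neither player can gain by unilaterally deviating.
Firm 1's best responses — vs V: B (payoff 8); vs W: B (payoff 8); vs X: C (payoff 5); vs Y: C (payoff 12).
Firm 2's best responses — vs A: X (payoff 12); vs B: Y (payoff 10); vs C: X (payoff 10).
The only mutual best response is (C, X); neither player gains by switching there.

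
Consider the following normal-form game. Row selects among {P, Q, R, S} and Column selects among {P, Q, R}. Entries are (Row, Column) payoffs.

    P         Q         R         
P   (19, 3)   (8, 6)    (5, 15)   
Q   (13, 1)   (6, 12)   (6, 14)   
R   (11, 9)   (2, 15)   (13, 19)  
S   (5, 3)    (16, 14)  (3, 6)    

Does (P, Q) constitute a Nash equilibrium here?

Holding Column at Q: Row gets 8 from P but could get 16 by switching to S. Row has a profitable deviation.

No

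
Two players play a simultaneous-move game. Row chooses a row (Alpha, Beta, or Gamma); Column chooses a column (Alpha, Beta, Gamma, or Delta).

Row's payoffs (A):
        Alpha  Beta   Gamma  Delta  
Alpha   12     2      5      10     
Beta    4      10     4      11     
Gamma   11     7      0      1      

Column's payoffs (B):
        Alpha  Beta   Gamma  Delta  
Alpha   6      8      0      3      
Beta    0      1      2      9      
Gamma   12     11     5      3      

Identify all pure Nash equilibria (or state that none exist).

Check mutual best responses: a cell is a NE iff neither player can gain by unilaterally deviating.
Row's best responses — vs Alpha: Alpha (payoff 12); vs Beta: Beta (payoff 10); vs Gamma: Alpha (payoff 5); vs Delta: Beta (payoff 11).
Column's best responses — vs Alpha: Beta (payoff 8); vs Beta: Delta (payoff 9); vs Gamma: Alpha (payoff 12).
The only mutual best response is (Beta, Delta); neither player gains by switching there.

(Beta, Delta)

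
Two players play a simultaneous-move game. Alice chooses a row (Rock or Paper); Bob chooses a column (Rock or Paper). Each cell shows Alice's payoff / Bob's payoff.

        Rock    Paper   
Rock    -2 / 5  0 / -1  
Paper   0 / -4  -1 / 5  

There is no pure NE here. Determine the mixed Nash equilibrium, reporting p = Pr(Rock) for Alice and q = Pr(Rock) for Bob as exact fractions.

p = 3/5, q = 1/3

Each player's mixing probability is pinned down by making the *other* player indifferent.
Bob indifferent between Rock and Paper: p·5 + (1−p)·(-4) = p·(-1) + (1−p)·5 ⟹ (-4) + 9p = 5 + (-6)p ⟹ p = 3/5.
Alice indifferent between Rock and Paper: q·(-2) + (1−q)·0 = q·0 + (1−q)·(-1) ⟹ 0 + (-2)q = (-1) + 1q ⟹ q = 1/3.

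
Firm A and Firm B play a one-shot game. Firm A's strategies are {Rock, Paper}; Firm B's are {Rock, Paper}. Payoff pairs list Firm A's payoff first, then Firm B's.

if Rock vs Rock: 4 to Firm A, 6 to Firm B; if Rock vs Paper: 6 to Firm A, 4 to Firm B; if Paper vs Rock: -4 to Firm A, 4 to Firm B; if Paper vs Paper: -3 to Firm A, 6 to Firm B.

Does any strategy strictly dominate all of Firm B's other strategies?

Check whether one of Firm B's strategies beats all alternatives regardless of what the opponent does.
Rock is not dominant: against Paper, Paper gives 6 > 4.
Paper is not dominant: against Rock, Rock gives 6 > 4.
No single strategy is best against every opponent action.

None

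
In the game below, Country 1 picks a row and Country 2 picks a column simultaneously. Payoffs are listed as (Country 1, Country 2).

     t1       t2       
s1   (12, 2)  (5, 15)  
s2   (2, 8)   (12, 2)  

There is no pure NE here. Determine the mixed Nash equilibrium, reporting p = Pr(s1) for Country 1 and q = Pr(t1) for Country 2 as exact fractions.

p = 6/19, q = 7/17

In a mixed NE each player is indifferent between their pure strategies, so the opponent's mix sets the indifference.
Country 2 indifferent between t1 and t2: p·2 + (1−p)·8 = p·15 + (1−p)·2 ⟹ 8 + (-6)p = 2 + 13p ⟹ p = 6/19.
Country 1 indifferent between s1 and s2: q·12 + (1−q)·5 = q·2 + (1−q)·12 ⟹ 5 + 7q = 12 + (-10)q ⟹ q = 7/17.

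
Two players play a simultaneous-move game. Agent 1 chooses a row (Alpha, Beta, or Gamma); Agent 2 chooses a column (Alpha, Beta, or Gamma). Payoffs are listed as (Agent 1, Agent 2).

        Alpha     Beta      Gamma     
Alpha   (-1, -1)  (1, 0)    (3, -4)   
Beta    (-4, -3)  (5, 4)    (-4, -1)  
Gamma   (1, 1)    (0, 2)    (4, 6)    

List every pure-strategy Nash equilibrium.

A profile is a Nash equilibrium when each player is best-responding to the other.
Agent 1's best responses — vs Alpha: Gamma (payoff 1); vs Beta: Beta (payoff 5); vs Gamma: Gamma (payoff 4).
Agent 2's best responses — vs Alpha: Beta (payoff 0); vs Beta: Beta (payoff 4); vs Gamma: Gamma (payoff 6).
Mutual best responses occur at (Beta, Beta) and (Gamma, Gamma); at each, neither player gains by switching.

(Beta, Beta) and (Gamma, Gamma)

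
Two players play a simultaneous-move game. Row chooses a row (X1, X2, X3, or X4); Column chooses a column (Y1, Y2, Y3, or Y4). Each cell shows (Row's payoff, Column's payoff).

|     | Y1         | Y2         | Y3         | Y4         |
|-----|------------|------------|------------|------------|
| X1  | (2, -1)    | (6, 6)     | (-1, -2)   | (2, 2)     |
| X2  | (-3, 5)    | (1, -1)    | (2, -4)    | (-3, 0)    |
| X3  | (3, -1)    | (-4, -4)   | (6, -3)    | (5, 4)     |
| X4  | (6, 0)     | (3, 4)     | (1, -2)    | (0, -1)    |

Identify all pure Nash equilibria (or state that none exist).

(X1, Y2) and (X3, Y4)

Find each player's best response to every opponent strategy; NE are the intersections.
Row's best responses — vs Y1: X4 (payoff 6); vs Y2: X1 (payoff 6); vs Y3: X3 (payoff 6); vs Y4: X3 (payoff 5).
Column's best responses — vs X1: Y2 (payoff 6); vs X2: Y1 (payoff 5); vs X3: Y4 (payoff 4); vs X4: Y2 (payoff 4).
Mutual best responses occur at (X1, Y2) and (X3, Y4); at each, neither player gains by switching.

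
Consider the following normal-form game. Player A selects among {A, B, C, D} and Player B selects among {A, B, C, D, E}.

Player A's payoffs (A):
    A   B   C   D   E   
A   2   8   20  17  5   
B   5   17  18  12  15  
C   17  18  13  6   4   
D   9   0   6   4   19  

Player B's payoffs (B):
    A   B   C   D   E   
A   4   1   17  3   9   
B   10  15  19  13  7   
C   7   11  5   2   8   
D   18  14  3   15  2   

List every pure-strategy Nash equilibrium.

Find each player's best response to every opponent strategy; NE are the intersections.
Player A's best responses — vs A: C (payoff 17); vs B: C (payoff 18); vs C: A (payoff 20); vs D: A (payoff 17); vs E: D (payoff 19).
Player B's best responses — vs A: C (payoff 17); vs B: C (payoff 19); vs C: B (payoff 11); vs D: A (payoff 18).
Mutual best responses occur at (A, C) and (C, B); at each, neither player gains by switching.

(A, C) and (C, B)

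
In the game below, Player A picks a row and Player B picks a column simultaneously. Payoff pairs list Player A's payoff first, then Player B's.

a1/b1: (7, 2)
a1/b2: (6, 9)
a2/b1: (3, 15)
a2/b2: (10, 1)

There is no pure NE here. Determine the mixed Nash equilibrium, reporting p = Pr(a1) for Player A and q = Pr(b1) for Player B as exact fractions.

p = 2/3, q = 1/2

Each player's mixing probability is pinned down by making the *other* player indifferent.
Player B indifferent between b1 and b2: p·2 + (1−p)·15 = p·9 + (1−p)·1 ⟹ 15 + (-13)p = 1 + 8p ⟹ p = 2/3.
Player A indifferent between a1 and a2: q·7 + (1−q)·6 = q·3 + (1−q)·10 ⟹ 6 + 1q = 10 + (-7)q ⟹ q = 1/2.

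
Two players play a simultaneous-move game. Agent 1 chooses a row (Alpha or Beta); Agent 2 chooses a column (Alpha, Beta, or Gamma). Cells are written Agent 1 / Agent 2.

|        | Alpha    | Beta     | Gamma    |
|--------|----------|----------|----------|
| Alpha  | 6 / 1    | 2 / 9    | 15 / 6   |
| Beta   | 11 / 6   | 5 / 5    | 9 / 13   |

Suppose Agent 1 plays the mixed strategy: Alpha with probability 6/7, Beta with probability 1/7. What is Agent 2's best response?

Compute Agent 2's expected payoff from each pure strategy against the given mix.
Alpha: (6/7)·1 + (1/7)·6 = 12/7
Beta: (6/7)·9 + (1/7)·5 = 59/7
Gamma: (6/7)·6 + (1/7)·13 = 7
Highest expected payoff is 59/7, from Beta.

Beta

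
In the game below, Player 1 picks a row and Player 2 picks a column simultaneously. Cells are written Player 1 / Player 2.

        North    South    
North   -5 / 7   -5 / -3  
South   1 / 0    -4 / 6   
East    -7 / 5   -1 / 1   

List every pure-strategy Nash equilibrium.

No pure-strategy Nash equilibrium

Find each player's best response to every opponent strategy; NE are the intersections.
Player 1's best responses — vs North: South (payoff 1); vs South: East (payoff -1).
Player 2's best responses — vs North: North (payoff 7); vs South: South (payoff 6); vs East: North (payoff 5).
No cell has both players best-responding. For instance, Player 1's best reply to South is East, but against East Player 2 prefers North over South.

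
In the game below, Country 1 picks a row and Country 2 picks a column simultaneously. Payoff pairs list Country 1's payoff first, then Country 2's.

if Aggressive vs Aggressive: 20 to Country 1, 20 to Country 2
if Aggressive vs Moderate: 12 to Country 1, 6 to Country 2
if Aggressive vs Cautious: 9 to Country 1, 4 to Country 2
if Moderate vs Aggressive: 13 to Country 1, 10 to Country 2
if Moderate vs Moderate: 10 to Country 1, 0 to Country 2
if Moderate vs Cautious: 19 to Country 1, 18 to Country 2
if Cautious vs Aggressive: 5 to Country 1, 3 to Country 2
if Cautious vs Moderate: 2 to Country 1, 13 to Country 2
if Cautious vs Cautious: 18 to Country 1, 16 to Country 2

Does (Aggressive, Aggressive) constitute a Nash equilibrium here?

Holding Country 2 at Aggressive: Country 1 gets 20 from Aggressive, versus 13 from Moderate, 5 from Cautious. No profitable deviation for Country 1.
Holding Country 1 at Aggressive: Country 2 gets 20 from Aggressive, versus 6 from Moderate, 4 from Cautious. No profitable deviation for Country 2 either.

Yes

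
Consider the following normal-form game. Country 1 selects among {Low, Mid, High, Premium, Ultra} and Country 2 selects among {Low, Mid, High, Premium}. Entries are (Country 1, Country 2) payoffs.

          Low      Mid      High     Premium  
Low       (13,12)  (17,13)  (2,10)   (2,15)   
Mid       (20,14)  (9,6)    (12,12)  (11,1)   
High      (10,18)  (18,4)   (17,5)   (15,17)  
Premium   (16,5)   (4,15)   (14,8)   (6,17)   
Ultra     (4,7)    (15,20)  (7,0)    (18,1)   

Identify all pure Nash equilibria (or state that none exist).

(Mid, Low)

Check mutual best responses: a cell is a NE iff neither player can gain by unilaterally deviating.
Country 1's best responses — vs Low: Mid (payoff 20); vs Mid: High (payoff 18); vs High: High (payoff 17); vs Premium: Ultra (payoff 18).
Country 2's best responses — vs Low: Premium (payoff 15); vs Mid: Low (payoff 14); vs High: Low (payoff 18); vs Premium: Premium (payoff 17); vs Ultra: Mid (payoff 20).
The only mutual best response is (Mid, Low); neither player gains by switching there.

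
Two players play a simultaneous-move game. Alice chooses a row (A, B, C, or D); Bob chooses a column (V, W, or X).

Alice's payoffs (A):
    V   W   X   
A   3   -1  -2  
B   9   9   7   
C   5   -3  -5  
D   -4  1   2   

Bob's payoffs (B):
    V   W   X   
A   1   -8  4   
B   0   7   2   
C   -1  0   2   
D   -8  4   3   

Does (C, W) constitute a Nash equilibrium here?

Holding Bob at W: Alice gets -3 from C but could get 9 by switching to B. Alice has a profitable deviation.

No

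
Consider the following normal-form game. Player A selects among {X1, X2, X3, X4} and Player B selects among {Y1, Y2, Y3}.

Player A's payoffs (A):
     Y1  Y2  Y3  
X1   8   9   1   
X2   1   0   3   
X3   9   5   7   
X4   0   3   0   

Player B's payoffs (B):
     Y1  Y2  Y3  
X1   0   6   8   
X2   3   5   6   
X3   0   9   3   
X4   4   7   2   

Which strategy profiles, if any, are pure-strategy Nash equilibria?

A profile is a Nash equilibrium when each player is best-responding to the other.
Player A's best responses — vs Y1: X3 (payoff 9); vs Y2: X1 (payoff 9); vs Y3: X3 (payoff 7).
Player B's best responses — vs X1: Y3 (payoff 8); vs X2: Y3 (payoff 6); vs X3: Y2 (payoff 9); vs X4: Y2 (payoff 7).
No cell has both players best-responding. For instance, Player A's best reply to Y3 is X3, but against X3 Player B prefers Y2 over Y3.

No pure-strategy Nash equilibrium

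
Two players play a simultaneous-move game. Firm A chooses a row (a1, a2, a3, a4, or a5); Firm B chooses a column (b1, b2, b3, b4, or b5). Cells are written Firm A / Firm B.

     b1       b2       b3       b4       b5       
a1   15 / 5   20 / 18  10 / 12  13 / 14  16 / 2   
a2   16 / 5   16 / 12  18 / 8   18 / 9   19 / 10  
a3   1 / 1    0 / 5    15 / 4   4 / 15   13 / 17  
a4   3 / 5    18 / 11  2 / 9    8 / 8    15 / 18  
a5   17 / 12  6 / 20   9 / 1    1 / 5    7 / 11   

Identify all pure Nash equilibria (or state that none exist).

(a1, b2)

Check mutual best responses: a cell is a NE iff neither player can gain by unilaterally deviating.
Firm A's best responses — vs b1: a5 (payoff 17); vs b2: a1 (payoff 20); vs b3: a2 (payoff 18); vs b4: a2 (payoff 18); vs b5: a2 (payoff 19).
Firm B's best responses — vs a1: b2 (payoff 18); vs a2: b2 (payoff 12); vs a3: b5 (payoff 17); vs a4: b5 (payoff 18); vs a5: b2 (payoff 20).
The only mutual best response is (a1, b2); neither player gains by switching there.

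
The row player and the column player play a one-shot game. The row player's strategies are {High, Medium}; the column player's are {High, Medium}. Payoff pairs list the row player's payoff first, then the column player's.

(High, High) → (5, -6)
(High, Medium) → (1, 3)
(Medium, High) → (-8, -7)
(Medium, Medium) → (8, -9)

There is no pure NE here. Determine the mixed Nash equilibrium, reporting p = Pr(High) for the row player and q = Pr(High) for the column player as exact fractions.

p = 2/11, q = 7/20

Each player's mixing probability is pinned down by making the *other* player indifferent.
The column player indifferent between High and Medium: p·(-6) + (1−p)·(-7) = p·3 + (1−p)·(-9) ⟹ (-7) + 1p = (-9) + 12p ⟹ p = 2/11.
The row player indifferent between High and Medium: q·5 + (1−q)·1 = q·(-8) + (1−q)·8 ⟹ 1 + 4q = 8 + (-16)q ⟹ q = 7/20.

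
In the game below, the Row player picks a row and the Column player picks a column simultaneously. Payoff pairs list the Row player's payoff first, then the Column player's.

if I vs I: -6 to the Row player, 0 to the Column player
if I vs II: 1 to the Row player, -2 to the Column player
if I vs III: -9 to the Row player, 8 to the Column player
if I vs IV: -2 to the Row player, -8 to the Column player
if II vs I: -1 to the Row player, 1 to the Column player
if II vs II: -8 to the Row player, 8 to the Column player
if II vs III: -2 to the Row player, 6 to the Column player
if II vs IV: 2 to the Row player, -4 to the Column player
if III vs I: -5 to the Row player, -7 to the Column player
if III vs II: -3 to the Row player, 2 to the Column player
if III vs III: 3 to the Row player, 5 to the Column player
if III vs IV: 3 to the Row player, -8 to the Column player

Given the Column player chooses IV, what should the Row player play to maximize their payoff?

III

With the Column player fixed at IV, the Row player's payoffs are: I → -2, II → 2, III → 3.
The maximum is 3, achieved by III.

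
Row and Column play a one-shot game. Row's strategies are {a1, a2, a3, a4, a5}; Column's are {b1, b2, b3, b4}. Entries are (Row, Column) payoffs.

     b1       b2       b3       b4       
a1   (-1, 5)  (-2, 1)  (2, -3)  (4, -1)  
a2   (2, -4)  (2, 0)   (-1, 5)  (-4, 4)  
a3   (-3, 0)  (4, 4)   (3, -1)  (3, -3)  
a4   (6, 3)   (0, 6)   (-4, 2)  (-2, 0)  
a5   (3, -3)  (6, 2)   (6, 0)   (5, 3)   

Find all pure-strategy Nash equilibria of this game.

Find each player's best response to every opponent strategy; NE are the intersections.
Row's best responses — vs b1: a4 (payoff 6); vs b2: a5 (payoff 6); vs b3: a5 (payoff 6); vs b4: a5 (payoff 5).
Column's best responses — vs a1: b1 (payoff 5); vs a2: b3 (payoff 5); vs a3: b2 (payoff 4); vs a4: b2 (payoff 6); vs a5: b4 (payoff 3).
The only mutual best response is (a5, b4); neither player gains by switching there.

(a5, b4)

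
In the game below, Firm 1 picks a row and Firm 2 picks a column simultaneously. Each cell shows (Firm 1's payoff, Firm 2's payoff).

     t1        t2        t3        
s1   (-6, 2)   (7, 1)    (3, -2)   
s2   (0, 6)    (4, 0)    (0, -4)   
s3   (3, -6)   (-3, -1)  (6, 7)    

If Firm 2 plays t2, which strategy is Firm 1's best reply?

With Firm 2 fixed at t2, Firm 1's payoffs are: s1 → 7, s2 → 4, s3 → -3.
The maximum is 7, achieved by s1.

s1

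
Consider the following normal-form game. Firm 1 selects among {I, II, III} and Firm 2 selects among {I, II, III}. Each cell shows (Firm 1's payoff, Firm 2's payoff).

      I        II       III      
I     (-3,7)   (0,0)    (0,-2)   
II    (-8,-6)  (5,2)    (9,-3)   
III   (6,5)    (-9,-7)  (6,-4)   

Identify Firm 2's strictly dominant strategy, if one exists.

No strictly dominant strategy

Check whether one of Firm 2's strategies beats all alternatives regardless of what the opponent does.
I is not dominant: against II, II gives 2 > -6.
II is not dominant: against I, I gives 7 > 0.
III is not dominant: against I, I gives 7 > -2.
No single strategy is best against every opponent action.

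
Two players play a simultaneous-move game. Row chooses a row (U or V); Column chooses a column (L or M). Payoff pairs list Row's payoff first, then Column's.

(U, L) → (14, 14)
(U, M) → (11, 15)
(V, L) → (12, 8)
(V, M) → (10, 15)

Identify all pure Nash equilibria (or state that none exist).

Check mutual best responses: a cell is a NE iff neither player can gain by unilaterally deviating.
Row's best responses — vs L: U (payoff 14); vs M: U (payoff 11).
Column's best responses — vs U: M (payoff 15); vs V: M (payoff 15).
The only mutual best response is (U, M); neither player gains by switching there.

(U, M)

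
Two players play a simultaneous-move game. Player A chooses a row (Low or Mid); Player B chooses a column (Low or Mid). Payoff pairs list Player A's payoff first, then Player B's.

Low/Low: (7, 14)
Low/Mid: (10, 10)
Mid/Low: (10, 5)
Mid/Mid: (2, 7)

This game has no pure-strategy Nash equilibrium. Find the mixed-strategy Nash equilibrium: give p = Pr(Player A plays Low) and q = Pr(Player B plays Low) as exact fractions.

p = 1/3, q = 8/11

In a mixed NE each player is indifferent between their pure strategies, so the opponent's mix sets the indifference.
Player B indifferent between Low and Mid: p·14 + (1−p)·5 = p·10 + (1−p)·7 ⟹ 5 + 9p = 7 + 3p ⟹ p = 1/3.
Player A indifferent between Low and Mid: q·7 + (1−q)·10 = q·10 + (1−q)·2 ⟹ 10 + (-3)q = 2 + 8q ⟹ q = 8/11.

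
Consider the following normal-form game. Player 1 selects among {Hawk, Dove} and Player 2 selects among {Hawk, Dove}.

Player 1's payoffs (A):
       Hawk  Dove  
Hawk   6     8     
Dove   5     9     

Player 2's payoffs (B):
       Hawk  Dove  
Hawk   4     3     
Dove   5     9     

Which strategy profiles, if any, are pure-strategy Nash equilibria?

A profile is a Nash equilibrium when each player is best-responding to the other.
Player 1's best responses — vs Hawk: Hawk (payoff 6); vs Dove: Dove (payoff 9).
Player 2's best responses — vs Hawk: Hawk (payoff 4); vs Dove: Dove (payoff 9).
Mutual best responses occur at (Hawk, Hawk) and (Dove, Dove); at each, neither player gains by switching.

(Hawk, Hawk) and (Dove, Dove)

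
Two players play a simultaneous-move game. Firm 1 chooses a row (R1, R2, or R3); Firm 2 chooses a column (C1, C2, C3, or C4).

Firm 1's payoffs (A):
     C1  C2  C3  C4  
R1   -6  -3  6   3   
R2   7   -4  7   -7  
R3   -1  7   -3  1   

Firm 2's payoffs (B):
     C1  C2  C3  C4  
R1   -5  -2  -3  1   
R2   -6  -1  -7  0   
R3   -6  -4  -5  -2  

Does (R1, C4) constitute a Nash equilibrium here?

Yes

Holding Firm 2 at C4: Firm 1 gets 3 from R1, versus -7 from R2, 1 from R3. No profitable deviation for Firm 1.
Holding Firm 1 at R1: Firm 2 gets 1 from C4, versus -5 from C1, -2 from C2, -3 from C3. No profitable deviation for Firm 2 either.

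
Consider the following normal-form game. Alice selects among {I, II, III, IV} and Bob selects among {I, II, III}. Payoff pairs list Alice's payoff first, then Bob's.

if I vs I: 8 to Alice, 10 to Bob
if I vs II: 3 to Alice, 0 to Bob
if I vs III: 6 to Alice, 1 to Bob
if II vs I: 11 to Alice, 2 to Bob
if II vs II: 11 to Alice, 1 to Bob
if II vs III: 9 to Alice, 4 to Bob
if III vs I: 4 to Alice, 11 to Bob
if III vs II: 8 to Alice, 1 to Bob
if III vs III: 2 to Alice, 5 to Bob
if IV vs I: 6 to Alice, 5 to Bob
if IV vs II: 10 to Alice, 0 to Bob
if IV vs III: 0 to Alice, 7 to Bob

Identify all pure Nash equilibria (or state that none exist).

A profile is a Nash equilibrium when each player is best-responding to the other.
Alice's best responses — vs I: II (payoff 11); vs II: II (payoff 11); vs III: II (payoff 9).
Bob's best responses — vs I: I (payoff 10); vs II: III (payoff 4); vs III: I (payoff 11); vs IV: III (payoff 7).
The only mutual best response is (II, III); neither player gains by switching there.

(II, III)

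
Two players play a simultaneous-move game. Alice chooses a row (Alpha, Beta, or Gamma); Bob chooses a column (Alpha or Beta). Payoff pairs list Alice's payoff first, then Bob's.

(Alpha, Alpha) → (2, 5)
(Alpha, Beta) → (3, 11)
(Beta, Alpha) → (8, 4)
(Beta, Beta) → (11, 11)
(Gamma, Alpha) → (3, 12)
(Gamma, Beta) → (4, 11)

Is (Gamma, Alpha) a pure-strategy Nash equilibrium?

Holding Bob at Alpha: Alice gets 3 from Gamma but could get 8 by switching to Beta. Alice has a profitable deviation.

No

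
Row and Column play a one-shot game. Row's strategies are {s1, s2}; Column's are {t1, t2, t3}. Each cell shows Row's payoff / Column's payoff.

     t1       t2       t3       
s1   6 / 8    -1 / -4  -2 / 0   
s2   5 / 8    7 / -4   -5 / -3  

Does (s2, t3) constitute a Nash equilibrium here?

Holding Column at t3: Row gets -5 from s2 but could get -2 by switching to s1. Row has a profitable deviation.

No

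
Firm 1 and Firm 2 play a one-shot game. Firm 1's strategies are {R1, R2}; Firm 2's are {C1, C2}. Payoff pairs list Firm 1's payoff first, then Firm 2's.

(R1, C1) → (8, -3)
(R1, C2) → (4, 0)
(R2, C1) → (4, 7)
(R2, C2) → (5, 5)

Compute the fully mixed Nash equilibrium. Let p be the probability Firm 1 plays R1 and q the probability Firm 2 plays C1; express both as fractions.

p = 2/5, q = 1/5

In a mixed NE each player is indifferent between their pure strategies, so the opponent's mix sets the indifference.
Firm 2 indifferent between C1 and C2: p·(-3) + (1−p)·7 = p·0 + (1−p)·5 ⟹ 7 + (-10)p = 5 + (-5)p ⟹ p = 2/5.
Firm 1 indifferent between R1 and R2: q·8 + (1−q)·4 = q·4 + (1−q)·5 ⟹ 4 + 4q = 5 + (-1)q ⟹ q = 1/5.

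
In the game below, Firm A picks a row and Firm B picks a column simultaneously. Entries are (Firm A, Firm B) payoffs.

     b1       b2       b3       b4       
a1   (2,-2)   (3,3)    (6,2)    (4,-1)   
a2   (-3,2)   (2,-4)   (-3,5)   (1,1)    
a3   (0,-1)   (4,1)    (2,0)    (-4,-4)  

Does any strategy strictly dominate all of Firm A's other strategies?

No strictly dominant strategy

A strategy is strictly dominant if it gives Firm A a strictly higher payoff than every other strategy, against every choice by the opponent.
a1 is not dominant: against b2, a3 gives 4 > 3.
a2 is not dominant: against b1, a1 gives 2 > -3.
a3 is not dominant: against b1, a1 gives 2 > 0.
No single strategy is best against every opponent action.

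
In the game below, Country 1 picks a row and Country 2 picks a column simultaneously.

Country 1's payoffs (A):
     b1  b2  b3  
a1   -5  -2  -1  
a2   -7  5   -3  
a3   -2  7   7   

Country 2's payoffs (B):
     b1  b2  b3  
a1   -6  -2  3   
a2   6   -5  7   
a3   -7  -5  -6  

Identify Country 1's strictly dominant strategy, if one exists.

A strategy is strictly dominant if it gives Country 1 a strictly higher payoff than every other strategy, against every choice by the opponent.
a3 strictly dominates: vs b1: -2 > each of {-5, -7}; vs b2: 7 > each of {-2, 5}; vs b3: 7 > each of {-1, -3}.

a3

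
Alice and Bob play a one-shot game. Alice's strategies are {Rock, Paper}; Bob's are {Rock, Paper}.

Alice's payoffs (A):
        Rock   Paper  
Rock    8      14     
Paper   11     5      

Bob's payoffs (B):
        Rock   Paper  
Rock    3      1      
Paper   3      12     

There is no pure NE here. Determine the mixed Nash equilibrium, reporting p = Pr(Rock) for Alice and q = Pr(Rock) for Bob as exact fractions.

p = 9/11, q = 3/4

Each player's mixing probability is pinned down by making the *other* player indifferent.
Bob indifferent between Rock and Paper: p·3 + (1−p)·3 = p·1 + (1−p)·12 ⟹ 3 + 0p = 12 + (-11)p ⟹ p = 9/11.
Alice indifferent between Rock and Paper: q·8 + (1−q)·14 = q·11 + (1−q)·5 ⟹ 14 + (-6)q = 5 + 6q ⟹ q = 3/4.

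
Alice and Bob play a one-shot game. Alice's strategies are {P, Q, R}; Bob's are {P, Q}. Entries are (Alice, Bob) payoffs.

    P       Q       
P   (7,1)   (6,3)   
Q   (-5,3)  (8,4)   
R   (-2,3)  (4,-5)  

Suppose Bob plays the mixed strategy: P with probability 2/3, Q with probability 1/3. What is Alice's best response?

P

Alice's best reply maximizes expected payoff against the mix.
P: (2/3)·7 + (1/3)·6 = 20/3
Q: (2/3)·(-5) + (1/3)·8 = -2/3
R: (2/3)·(-2) + (1/3)·4 = 0
Highest expected payoff is 20/3, from P.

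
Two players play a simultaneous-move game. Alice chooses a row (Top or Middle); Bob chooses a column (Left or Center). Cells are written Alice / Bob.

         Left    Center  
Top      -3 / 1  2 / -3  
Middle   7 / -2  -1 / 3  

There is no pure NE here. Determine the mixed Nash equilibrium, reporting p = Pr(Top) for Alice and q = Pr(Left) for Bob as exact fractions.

Each player's mixing probability is pinned down by making the *other* player indifferent.
Bob indifferent between Left and Center: p·1 + (1−p)·(-2) = p·(-3) + (1−p)·3 ⟹ (-2) + 3p = 3 + (-6)p ⟹ p = 5/9.
Alice indifferent between Top and Middle: q·(-3) + (1−q)·2 = q·7 + (1−q)·(-1) ⟹ 2 + (-5)q = (-1) + 8q ⟹ q = 3/13.

p = 5/9, q = 3/13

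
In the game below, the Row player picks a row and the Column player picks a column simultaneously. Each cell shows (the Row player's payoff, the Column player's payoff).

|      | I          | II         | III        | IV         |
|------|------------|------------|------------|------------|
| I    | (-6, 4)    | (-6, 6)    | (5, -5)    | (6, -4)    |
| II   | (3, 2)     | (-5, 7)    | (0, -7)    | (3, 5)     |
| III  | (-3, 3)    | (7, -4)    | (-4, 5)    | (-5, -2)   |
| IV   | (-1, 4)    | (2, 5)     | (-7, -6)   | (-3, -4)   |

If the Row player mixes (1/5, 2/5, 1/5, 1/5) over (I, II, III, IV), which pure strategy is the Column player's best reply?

Compute the Column player's expected payoff from each pure strategy against the given mix.
I: (1/5)·4 + (2/5)·2 + (1/5)·3 + (1/5)·4 = 3
II: (1/5)·6 + (2/5)·7 + (1/5)·(-4) + (1/5)·5 = 21/5
III: (1/5)·(-5) + (2/5)·(-7) + (1/5)·5 + (1/5)·(-6) = -4
IV: (1/5)·(-4) + (2/5)·5 + (1/5)·(-2) + (1/5)·(-4) = 0
Highest expected payoff is 21/5, from II.

II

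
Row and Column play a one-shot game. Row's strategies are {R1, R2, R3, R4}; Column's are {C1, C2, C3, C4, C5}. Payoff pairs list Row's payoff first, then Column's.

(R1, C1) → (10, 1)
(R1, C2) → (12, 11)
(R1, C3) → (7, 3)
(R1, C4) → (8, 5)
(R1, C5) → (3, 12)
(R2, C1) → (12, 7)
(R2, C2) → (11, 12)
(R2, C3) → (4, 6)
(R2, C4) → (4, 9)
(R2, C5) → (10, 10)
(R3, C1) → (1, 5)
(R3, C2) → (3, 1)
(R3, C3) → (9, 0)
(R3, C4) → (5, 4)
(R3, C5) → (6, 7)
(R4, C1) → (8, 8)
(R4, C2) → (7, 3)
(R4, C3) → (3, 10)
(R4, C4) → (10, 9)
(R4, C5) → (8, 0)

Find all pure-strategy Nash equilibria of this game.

Check mutual best responses: a cell is a NE iff neither player can gain by unilaterally deviating.
Row's best responses — vs C1: R2 (payoff 12); vs C2: R1 (payoff 12); vs C3: R3 (payoff 9); vs C4: R4 (payoff 10); vs C5: R2 (payoff 10).
Column's best responses — vs R1: C5 (payoff 12); vs R2: C2 (payoff 12); vs R3: C5 (payoff 7); vs R4: C3 (payoff 10).
No cell has both players best-responding. For instance, Row's best reply to C5 is R2, but against R2 Column prefers C2 over C5.

There is no pure-strategy Nash equilibrium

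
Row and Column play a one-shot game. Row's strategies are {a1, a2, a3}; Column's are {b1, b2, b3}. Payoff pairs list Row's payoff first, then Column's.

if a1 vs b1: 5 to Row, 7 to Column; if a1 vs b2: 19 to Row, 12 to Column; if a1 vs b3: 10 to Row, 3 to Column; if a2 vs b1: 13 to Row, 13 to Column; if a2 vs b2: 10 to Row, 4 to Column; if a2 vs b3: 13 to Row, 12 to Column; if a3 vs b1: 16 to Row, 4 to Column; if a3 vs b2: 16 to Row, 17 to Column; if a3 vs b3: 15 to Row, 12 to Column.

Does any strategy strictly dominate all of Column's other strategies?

Check whether one of Column's strategies beats all alternatives regardless of what the opponent does.
b1 is not dominant: against a1, b2 gives 12 > 7.
b2 is not dominant: against a2, b1 gives 13 > 4.
b3 is not dominant: against a1, b1 gives 7 > 3.
No single strategy is best against every opponent action.

None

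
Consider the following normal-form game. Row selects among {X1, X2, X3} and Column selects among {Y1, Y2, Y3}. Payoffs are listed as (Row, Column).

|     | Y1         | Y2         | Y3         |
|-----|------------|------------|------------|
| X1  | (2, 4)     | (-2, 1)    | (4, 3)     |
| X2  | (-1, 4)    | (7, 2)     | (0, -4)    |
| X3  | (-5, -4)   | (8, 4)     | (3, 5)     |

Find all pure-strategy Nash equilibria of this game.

Check mutual best responses: a cell is a NE iff neither player can gain by unilaterally deviating.
Row's best responses — vs Y1: X1 (payoff 2); vs Y2: X3 (payoff 8); vs Y3: X1 (payoff 4).
Column's best responses — vs X1: Y1 (payoff 4); vs X2: Y1 (payoff 4); vs X3: Y3 (payoff 5).
The only mutual best response is (X1, Y1); neither player gains by switching there.

(X1, Y1)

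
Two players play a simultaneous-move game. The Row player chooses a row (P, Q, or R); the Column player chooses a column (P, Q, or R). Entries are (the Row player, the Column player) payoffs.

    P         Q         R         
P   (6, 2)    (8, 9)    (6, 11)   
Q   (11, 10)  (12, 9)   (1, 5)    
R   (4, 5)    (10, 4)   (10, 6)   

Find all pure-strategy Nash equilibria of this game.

(Q, P) and (R, R)

Check mutual best responses: a cell is a NE iff neither player can gain by unilaterally deviating.
The Row player's best responses — vs P: Q (payoff 11); vs Q: Q (payoff 12); vs R: R (payoff 10).
The Column player's best responses — vs P: R (payoff 11); vs Q: P (payoff 10); vs R: R (payoff 6).
Mutual best responses occur at (Q, P) and (R, R); at each, neither player gains by switching.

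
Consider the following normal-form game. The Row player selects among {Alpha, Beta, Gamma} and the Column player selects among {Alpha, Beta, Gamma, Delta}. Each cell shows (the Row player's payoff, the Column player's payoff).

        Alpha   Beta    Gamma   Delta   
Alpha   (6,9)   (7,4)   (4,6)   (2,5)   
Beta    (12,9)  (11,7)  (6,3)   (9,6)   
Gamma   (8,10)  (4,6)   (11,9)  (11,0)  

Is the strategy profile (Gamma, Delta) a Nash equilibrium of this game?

No

Holding the Column player at Delta: the Row player gets 11 from Gamma, versus 2 from Alpha, 9 from Beta. No profitable deviation for the Row player.
Holding the Row player at Gamma: the Column player gets 0 from Delta but could get 10 by switching to Alpha. The Column player has a profitable deviation.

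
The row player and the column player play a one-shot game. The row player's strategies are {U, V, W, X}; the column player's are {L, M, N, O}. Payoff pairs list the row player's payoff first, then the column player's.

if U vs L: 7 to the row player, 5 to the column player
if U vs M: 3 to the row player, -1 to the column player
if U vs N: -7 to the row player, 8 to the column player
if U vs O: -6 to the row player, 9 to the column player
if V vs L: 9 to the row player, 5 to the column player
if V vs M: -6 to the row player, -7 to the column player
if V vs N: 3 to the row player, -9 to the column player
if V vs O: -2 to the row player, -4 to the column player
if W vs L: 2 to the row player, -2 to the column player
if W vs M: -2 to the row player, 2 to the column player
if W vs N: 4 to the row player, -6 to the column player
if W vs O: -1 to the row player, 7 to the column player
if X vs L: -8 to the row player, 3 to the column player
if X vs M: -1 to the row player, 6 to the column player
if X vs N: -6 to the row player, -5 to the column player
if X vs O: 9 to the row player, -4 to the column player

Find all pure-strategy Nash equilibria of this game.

Check mutual best responses: a cell is a NE iff neither player can gain by unilaterally deviating.
The row player's best responses — vs L: V (payoff 9); vs M: U (payoff 3); vs N: W (payoff 4); vs O: X (payoff 9).
The column player's best responses — vs U: O (payoff 9); vs V: L (payoff 5); vs W: O (payoff 7); vs X: M (payoff 6).
The only mutual best response is (V, L); neither player gains by switching there.

(V, L)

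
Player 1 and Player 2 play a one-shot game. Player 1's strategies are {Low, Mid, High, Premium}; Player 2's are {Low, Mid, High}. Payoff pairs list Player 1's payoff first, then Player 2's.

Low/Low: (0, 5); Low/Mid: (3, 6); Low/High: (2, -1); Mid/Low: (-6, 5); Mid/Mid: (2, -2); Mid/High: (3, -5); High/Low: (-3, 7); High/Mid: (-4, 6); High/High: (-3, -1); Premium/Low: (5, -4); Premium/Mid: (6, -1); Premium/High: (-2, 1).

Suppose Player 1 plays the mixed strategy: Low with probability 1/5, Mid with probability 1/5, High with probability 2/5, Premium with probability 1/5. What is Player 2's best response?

Low

Player 2's best reply maximizes expected payoff against the mix.
Low: (1/5)·5 + (1/5)·5 + (2/5)·7 + (1/5)·(-4) = 4
Mid: (1/5)·6 + (1/5)·(-2) + (2/5)·6 + (1/5)·(-1) = 3
High: (1/5)·(-1) + (1/5)·(-5) + (2/5)·(-1) + (1/5)·1 = -7/5
Highest expected payoff is 4, from Low.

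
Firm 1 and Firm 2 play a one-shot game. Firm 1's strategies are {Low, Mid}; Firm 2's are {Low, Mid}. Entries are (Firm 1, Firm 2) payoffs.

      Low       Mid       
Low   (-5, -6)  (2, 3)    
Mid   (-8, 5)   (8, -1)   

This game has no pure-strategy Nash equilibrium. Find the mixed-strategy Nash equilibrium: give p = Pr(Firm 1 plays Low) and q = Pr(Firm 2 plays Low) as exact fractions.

Each player's mixing probability is pinned down by making the *other* player indifferent.
Firm 2 indifferent between Low and Mid: p·(-6) + (1−p)·5 = p·3 + (1−p)·(-1) ⟹ 5 + (-11)p = (-1) + 4p ⟹ p = 2/5.
Firm 1 indifferent between Low and Mid: q·(-5) + (1−q)·2 = q·(-8) + (1−q)·8 ⟹ 2 + (-7)q = 8 + (-16)q ⟹ q = 2/3.

p = 2/5, q = 2/3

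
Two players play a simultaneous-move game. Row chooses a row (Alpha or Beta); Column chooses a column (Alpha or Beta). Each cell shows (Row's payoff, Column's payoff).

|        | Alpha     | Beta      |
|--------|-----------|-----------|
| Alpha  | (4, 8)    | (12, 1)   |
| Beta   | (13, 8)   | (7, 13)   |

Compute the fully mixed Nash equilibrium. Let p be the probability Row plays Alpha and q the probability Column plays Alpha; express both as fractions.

Each player's mixing probability is pinned down by making the *other* player indifferent.
Column indifferent between Alpha and Beta: p·8 + (1−p)·8 = p·1 + (1−p)·13 ⟹ 8 + 0p = 13 + (-12)p ⟹ p = 5/12.
Row indifferent between Alpha and Beta: q·4 + (1−q)·12 = q·13 + (1−q)·7 ⟹ 12 + (-8)q = 7 + 6q ⟹ q = 5/14.

p = 5/12, q = 5/14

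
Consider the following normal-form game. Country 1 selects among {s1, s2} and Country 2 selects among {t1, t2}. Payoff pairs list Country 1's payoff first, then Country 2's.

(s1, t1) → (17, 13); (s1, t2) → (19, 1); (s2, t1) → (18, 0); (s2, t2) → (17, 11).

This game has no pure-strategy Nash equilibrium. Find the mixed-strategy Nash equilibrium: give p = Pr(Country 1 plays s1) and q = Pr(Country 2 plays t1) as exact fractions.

In a mixed NE each player is indifferent between their pure strategies, so the opponent's mix sets the indifference.
Country 2 indifferent between t1 and t2: p·13 + (1−p)·0 = p·1 + (1−p)·11 ⟹ 0 + 13p = 11 + (-10)p ⟹ p = 11/23.
Country 1 indifferent between s1 and s2: q·17 + (1−q)·19 = q·18 + (1−q)·17 ⟹ 19 + (-2)q = 17 + 1q ⟹ q = 2/3.

p = 11/23, q = 2/3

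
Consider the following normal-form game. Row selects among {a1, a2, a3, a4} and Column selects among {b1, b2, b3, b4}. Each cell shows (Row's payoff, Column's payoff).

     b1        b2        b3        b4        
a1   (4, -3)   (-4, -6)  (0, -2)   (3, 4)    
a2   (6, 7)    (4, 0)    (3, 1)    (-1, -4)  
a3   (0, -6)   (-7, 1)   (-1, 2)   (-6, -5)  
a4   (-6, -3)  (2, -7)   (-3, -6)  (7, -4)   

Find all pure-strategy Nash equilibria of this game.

Find each player's best response to every opponent strategy; NE are the intersections.
Row's best responses — vs b1: a2 (payoff 6); vs b2: a2 (payoff 4); vs b3: a2 (payoff 3); vs b4: a4 (payoff 7).
Column's best responses — vs a1: b4 (payoff 4); vs a2: b1 (payoff 7); vs a3: b3 (payoff 2); vs a4: b1 (payoff -3).
The only mutual best response is (a2, b1); neither player gains by switching there.

(a2, b1)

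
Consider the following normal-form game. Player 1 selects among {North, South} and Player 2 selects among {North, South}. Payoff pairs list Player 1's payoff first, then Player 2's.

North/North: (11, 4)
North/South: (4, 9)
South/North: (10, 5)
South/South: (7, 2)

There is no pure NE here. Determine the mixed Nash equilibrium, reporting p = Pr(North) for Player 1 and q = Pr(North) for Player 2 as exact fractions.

In a mixed NE each player is indifferent between their pure strategies, so the opponent's mix sets the indifference.
Player 2 indifferent between North and South: p·4 + (1−p)·5 = p·9 + (1−p)·2 ⟹ 5 + (-1)p = 2 + 7p ⟹ p = 3/8.
Player 1 indifferent between North and South: q·11 + (1−q)·4 = q·10 + (1−q)·7 ⟹ 4 + 7q = 7 + 3q ⟹ q = 3/4.

p = 3/8, q = 3/4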